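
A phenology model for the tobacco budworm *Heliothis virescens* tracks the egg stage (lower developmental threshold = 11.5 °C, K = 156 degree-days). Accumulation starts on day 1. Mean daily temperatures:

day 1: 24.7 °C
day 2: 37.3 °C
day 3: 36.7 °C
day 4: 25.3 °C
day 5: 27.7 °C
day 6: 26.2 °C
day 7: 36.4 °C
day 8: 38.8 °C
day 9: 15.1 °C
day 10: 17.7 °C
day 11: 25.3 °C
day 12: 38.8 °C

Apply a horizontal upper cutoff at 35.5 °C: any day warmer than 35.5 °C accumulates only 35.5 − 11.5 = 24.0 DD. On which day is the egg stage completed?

day 9

Daily DD above 11.5 °C (capped at 24.0): 13.2, 24.0, 24.0, 13.8, 16.2, 14.7, 24.0, 24.0, 3.6, 6.2, 13.8, 24.0.
Cumulative: 13.2, 37.2, 61.2, 75.0, 91.2, 105.9, 129.9, 153.9, 157.5, 163.7, 177.5, 201.5.
The total first reaches 156 DD on day 9.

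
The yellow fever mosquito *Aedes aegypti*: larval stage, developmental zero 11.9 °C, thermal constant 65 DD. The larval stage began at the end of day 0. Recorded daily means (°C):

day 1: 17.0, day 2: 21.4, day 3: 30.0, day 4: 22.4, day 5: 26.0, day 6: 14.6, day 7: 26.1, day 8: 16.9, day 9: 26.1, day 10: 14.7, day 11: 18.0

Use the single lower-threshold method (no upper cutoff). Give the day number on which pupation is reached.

day 7

Daily DD above 11.9 °C: 5.1, 9.5, 18.1, 10.5, 14.1, 2.7, 14.2, 5.0, 14.2, 2.8, 6.1.
Cumulative: 5.1, 14.6, 32.7, 43.2, 57.3, 60.0, 74.2, 79.2, 93.4, 96.2, 102.3.
The total first reaches 65 DD on day 7.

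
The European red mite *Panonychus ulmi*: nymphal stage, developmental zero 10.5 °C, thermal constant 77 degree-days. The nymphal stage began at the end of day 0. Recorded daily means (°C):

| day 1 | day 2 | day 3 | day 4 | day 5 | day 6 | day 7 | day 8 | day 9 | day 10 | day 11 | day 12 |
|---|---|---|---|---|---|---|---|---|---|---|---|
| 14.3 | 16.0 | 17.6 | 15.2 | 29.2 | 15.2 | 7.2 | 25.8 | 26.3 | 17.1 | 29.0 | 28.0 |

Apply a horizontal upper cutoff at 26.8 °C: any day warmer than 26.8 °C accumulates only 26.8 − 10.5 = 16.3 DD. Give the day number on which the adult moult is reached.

day 10

Daily DD above 10.5 °C (capped at 16.3): 3.8, 5.5, 7.1, 4.7, 16.3, 4.7, 0.0, 15.3, 15.8, 6.6, 16.3, 16.3.
Cumulative: 3.8, 9.3, 16.4, 21.1, 37.4, 42.1, 42.1, 57.4, 73.2, 79.8, 96.1, 112.4.
The total first reaches 77 DD on day 10.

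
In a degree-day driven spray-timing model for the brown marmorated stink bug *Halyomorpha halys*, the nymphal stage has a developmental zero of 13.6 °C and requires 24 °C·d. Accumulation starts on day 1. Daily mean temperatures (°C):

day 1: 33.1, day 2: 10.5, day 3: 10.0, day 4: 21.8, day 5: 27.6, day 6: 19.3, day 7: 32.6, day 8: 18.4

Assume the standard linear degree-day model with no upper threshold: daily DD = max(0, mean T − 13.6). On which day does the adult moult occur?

Daily DD above 13.6 °C: 19.5, 0.0, 0.0, 8.2, 14.0, 5.7, 19.0, 4.8.
Cumulative: 19.5, 19.5, 19.5, 27.7, 41.7, 47.4, 66.4, 71.2.
The total first reaches 24 DD on day 4.

day 4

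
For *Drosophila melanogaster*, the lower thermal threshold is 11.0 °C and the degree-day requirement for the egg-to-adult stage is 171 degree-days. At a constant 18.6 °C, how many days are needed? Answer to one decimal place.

22.5 days

Daily accumulation = 18.6 − 11.0 = 7.6 DD/day.
Duration = 171 / 7.6 = 22.500 ≈ 22.5 days.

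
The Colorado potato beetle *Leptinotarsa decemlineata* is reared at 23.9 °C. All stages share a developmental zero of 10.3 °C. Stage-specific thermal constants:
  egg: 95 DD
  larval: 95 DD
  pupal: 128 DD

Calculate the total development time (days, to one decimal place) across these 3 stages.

23.4 days

Daily accumulation at 23.9 °C = 23.9 − 10.3 = 13.6 DD/day.
Total K = 95 + 95 + 128 = 318 DD.
Total duration = 318 / 13.6 = 23.382 ≈ 23.4 days.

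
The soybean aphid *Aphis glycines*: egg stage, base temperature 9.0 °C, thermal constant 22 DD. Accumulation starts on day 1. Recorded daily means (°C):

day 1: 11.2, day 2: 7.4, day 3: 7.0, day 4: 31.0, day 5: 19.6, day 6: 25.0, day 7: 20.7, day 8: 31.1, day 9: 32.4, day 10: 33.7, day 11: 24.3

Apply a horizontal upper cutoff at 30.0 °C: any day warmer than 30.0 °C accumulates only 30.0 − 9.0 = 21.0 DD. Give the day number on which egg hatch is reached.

Daily DD above 9.0 °C (capped at 21.0): 2.2, 0.0, 0.0, 21.0, 10.6, 16.0, 11.7, 21.0, 21.0, 21.0, 15.3.
Cumulative: 2.2, 2.2, 2.2, 23.2, 33.8, 49.8, 61.5, 82.5, 103.5, 124.5, 139.8.
The total first reaches 22 DD on day 4.

day 4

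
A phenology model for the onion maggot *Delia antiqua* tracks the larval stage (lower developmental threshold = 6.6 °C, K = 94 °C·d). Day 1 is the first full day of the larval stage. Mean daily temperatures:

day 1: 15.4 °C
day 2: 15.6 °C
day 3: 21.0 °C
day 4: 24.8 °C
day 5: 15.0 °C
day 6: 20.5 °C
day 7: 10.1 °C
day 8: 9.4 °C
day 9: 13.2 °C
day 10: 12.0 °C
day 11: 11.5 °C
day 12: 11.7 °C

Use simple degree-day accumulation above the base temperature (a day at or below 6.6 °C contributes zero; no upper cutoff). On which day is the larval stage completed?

day 11

Daily DD above 6.6 °C: 8.8, 9.0, 14.4, 18.2, 8.4, 13.9, 3.5, 2.8, 6.6, 5.4, 4.9, 5.1.
Cumulative: 8.8, 17.8, 32.2, 50.4, 58.8, 72.7, 76.2, 79.0, 85.6, 91.0, 95.9, 101.0.
The total first reaches 94 DD on day 11.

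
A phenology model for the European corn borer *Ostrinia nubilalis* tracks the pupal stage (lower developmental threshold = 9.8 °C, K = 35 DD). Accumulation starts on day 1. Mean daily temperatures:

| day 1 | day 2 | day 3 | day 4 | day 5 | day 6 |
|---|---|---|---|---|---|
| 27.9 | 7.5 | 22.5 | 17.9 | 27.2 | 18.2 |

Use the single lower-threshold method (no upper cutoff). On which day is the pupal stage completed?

Daily DD above 9.8 °C: 18.1, 0.0, 12.7, 8.1, 17.4, 8.4.
Cumulative: 18.1, 18.1, 30.8, 38.9, 56.3, 64.7.
The total first reaches 35 DD on day 4.

day 4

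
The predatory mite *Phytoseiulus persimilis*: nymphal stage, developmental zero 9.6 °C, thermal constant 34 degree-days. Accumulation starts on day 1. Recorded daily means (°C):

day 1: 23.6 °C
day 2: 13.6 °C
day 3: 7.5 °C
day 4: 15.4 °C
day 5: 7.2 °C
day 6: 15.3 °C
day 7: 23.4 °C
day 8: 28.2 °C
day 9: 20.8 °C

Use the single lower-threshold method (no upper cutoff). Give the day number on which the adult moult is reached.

day 7

Daily DD above 9.6 °C: 14.0, 4.0, 0.0, 5.8, 0.0, 5.7, 13.8, 18.6, 11.2.
Cumulative: 14.0, 18.0, 18.0, 23.8, 23.8, 29.5, 43.3, 61.9, 73.1.
The total first reaches 34 DD on day 7.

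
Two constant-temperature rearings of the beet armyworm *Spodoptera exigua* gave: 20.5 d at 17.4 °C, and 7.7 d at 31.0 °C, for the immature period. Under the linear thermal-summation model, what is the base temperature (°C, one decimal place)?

Equal thermal constants: D₁(T₁ − T_b) = D₂(T₂ − T_b).
20.5·(17.4 − T_b) = 7.7·(31.0 − T_b)
T_b = (20.5·17.4 − 7.7·31.0) / (20.5 − 7.7) = 118.00 / 12.8 = 9.219 °C ≈ 9.2 °C.

9.2 °C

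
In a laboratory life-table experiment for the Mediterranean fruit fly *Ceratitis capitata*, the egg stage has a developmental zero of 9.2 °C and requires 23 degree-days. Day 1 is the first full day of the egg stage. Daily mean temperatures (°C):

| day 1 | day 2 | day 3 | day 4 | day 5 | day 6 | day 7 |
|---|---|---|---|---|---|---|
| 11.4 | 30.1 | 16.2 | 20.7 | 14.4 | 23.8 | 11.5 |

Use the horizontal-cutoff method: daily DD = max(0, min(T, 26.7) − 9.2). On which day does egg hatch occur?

Daily DD above 9.2 °C (capped at 17.5): 2.2, 17.5, 7.0, 11.5, 5.2, 14.6, 2.3.
Cumulative: 2.2, 19.7, 26.7, 38.2, 43.4, 58.0, 60.3.
The total first reaches 23 DD on day 3.

day 3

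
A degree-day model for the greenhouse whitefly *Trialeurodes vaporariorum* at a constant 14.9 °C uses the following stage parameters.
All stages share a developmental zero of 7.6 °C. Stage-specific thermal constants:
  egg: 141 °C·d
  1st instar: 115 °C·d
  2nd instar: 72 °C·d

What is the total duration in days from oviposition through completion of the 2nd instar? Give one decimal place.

Daily accumulation at 14.9 °C = 14.9 − 7.6 = 7.3 DD/day.
Total K = 141 + 115 + 72 = 328 DD.
Total duration = 328 / 7.3 = 44.932 ≈ 44.9 days.

44.9 days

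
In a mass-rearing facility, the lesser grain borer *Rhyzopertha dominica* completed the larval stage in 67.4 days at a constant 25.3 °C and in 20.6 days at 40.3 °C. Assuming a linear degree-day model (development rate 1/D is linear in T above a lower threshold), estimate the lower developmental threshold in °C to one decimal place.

18.7 °C

Equal thermal constants: D₁(T₁ − T_b) = D₂(T₂ − T_b).
67.4·(25.3 − T_b) = 20.6·(40.3 − T_b)
T_b = (67.4·25.3 − 20.6·40.3) / (67.4 − 20.6) = 875.04 / 46.8 = 18.697 °C ≈ 18.7 °C.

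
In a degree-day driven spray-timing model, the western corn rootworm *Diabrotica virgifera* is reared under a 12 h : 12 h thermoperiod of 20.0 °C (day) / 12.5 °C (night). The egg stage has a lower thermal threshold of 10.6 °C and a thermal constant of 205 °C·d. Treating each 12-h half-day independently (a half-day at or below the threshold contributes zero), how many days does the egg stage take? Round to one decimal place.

36.3 days

Day half: max(0, 20.0 − 10.6) × 0.5 = 9.4 × 0.5 = 4.70 DD.
Night half: max(0, 12.5 − 10.6) × 0.5 = 1.9 × 0.5 = 0.95 DD.
Per 24 h: 5.65 DD/day.
Duration = 205 / 5.65 = 36.283 ≈ 36.3 days.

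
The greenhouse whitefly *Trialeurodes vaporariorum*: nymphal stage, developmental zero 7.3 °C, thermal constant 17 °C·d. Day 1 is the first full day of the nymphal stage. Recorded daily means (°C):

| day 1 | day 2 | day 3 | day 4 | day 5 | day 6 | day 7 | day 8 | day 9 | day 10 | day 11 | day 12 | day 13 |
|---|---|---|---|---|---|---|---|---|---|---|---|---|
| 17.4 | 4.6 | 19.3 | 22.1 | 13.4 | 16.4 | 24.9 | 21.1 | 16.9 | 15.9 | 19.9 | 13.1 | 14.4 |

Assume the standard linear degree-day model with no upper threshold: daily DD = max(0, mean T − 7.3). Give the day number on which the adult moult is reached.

Daily DD above 7.3 °C: 10.1, 0.0, 12.0, 14.8, 6.1, 9.1, 17.6, 13.8, 9.6, 8.6, 12.6, 5.8, 7.1.
Cumulative: 10.1, 10.1, 22.1, 36.9, 43.0, 52.1, 69.7, 83.5, 93.1, 101.7, 114.3, 120.1, 127.2.
The total first reaches 17 DD on day 3.

day 3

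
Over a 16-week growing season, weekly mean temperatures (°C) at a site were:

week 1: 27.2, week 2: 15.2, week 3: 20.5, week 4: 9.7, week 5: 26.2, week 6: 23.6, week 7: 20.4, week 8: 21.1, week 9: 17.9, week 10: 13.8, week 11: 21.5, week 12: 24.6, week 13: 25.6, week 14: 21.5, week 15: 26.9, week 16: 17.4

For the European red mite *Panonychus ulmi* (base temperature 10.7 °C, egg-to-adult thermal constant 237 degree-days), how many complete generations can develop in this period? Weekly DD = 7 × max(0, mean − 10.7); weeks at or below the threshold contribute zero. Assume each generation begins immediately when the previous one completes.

Weekly DD (7 × max(0, T̄ − 10.7)): 115.5, 31.5, 68.6, 0.0, 108.5, 90.3, 67.9, 72.8, 50.4, 21.7, 75.6, 97.3, 104.3, 75.6, 113.4, 46.9.
Season total = 1140.3 DD.
Complete generations = ⌊1140.3 / 237⌋ = 4.

4 generations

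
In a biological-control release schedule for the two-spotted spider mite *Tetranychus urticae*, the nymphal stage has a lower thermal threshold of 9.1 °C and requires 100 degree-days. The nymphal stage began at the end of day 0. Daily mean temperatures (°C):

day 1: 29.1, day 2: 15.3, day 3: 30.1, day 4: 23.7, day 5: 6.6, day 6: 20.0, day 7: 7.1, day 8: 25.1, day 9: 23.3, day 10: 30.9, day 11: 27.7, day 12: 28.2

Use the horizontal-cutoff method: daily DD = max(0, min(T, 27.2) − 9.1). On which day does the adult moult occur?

day 10

Daily DD above 9.1 °C (capped at 18.1): 18.1, 6.2, 18.1, 14.6, 0.0, 10.9, 0.0, 16.0, 14.2, 18.1, 18.1, 18.1.
Cumulative: 18.1, 24.3, 42.4, 57.0, 57.0, 67.9, 67.9, 83.9, 98.1, 116.2, 134.3, 152.4.
The total first reaches 100 DD on day 10.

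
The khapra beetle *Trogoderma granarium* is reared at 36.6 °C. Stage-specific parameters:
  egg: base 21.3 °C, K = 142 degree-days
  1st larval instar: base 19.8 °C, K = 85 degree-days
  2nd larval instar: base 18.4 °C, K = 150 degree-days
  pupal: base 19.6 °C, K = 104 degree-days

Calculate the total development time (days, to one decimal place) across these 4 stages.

28.7 days

egg: 142 / (36.6 − 21.3) = 142 / 15.3 = 9.281 d.
1st larval instar: 85 / (36.6 − 19.8) = 85 / 16.8 = 5.060 d.
2nd larval instar: 150 / (36.6 − 18.4) = 150 / 18.2 = 8.242 d.
pupal: 104 / (36.6 − 19.6) = 104 / 17.0 = 6.118 d.
Sum = 28.700 ≈ 28.7 days.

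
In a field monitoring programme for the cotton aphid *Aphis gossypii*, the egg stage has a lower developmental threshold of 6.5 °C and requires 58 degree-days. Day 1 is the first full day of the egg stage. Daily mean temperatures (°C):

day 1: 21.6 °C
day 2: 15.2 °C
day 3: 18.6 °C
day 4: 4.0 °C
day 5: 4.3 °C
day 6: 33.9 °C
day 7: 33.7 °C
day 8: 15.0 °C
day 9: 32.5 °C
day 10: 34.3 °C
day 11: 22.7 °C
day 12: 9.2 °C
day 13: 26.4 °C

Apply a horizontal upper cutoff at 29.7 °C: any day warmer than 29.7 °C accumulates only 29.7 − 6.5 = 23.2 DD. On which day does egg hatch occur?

Daily DD above 6.5 °C (capped at 23.2): 15.1, 8.7, 12.1, 0.0, 0.0, 23.2, 23.2, 8.5, 23.2, 23.2, 16.2, 2.7, 19.9.
Cumulative: 15.1, 23.8, 35.9, 35.9, 35.9, 59.1, 82.3, 90.8, 114.0, 137.2, 153.4, 156.1, 176.0.
The total first reaches 58 DD on day 6.

day 6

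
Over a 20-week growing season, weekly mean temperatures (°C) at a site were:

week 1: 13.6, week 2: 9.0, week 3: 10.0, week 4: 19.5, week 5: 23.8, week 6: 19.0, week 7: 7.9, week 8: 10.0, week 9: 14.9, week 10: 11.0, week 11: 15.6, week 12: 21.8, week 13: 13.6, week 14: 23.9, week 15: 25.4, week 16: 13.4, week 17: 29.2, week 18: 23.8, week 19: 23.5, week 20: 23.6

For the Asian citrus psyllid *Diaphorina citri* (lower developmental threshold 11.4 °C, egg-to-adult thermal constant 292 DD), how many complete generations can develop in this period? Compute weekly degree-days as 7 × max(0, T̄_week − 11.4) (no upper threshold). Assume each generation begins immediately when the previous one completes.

3 generations

Weekly DD (7 × max(0, T̄ − 11.4)): 15.4, 0.0, 0.0, 56.7, 86.8, 53.2, 0.0, 0.0, 24.5, 0.0, 29.4, 72.8, 15.4, 87.5, 98.0, 14.0, 124.6, 86.8, 84.7, 85.4.
Season total = 935.2 DD.
Complete generations = ⌊935.2 / 292⌋ = 3.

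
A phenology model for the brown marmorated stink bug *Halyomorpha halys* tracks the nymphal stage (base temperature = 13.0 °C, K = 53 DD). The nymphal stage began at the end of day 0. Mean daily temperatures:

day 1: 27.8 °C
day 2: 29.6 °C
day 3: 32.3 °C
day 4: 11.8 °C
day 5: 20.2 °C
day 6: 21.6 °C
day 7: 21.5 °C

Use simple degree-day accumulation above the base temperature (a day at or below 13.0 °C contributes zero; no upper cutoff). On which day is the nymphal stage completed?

Daily DD above 13.0 °C: 14.8, 16.6, 19.3, 0.0, 7.2, 8.6, 8.5.
Cumulative: 14.8, 31.4, 50.7, 50.7, 57.9, 66.5, 75.0.
The total first reaches 53 DD on day 5.

day 5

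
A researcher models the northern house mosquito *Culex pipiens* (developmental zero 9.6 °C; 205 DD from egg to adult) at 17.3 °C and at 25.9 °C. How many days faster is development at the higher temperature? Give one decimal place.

14.0 days

At 17.3 °C: 205 / (17.3 − 9.6) = 205 / 7.7 = 26.623 d.
At 25.9 °C: 205 / (25.9 − 9.6) = 205 / 16.3 = 12.577 d.
Difference = |26.623 − 12.577| = 14.047 ≈ 14.0 days.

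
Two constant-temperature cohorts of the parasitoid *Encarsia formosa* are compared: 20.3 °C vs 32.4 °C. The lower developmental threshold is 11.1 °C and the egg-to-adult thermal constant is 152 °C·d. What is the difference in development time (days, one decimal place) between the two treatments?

At 20.3 °C: 152 / (20.3 − 11.1) = 152 / 9.2 = 16.522 d.
At 32.4 °C: 152 / (32.4 − 11.1) = 152 / 21.3 = 7.136 d.
Difference = |16.522 − 7.136| = 9.386 ≈ 9.4 days.

9.4 days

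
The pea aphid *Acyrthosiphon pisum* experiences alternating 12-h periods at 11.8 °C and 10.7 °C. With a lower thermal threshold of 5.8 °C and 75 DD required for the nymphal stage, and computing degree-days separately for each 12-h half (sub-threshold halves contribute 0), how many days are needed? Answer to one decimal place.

13.8 days

Day half: max(0, 11.8 − 5.8) × 0.5 = 6.0 × 0.5 = 3.00 DD.
Night half: max(0, 10.7 − 5.8) × 0.5 = 4.9 × 0.5 = 2.45 DD.
Per 24 h: 5.45 DD/day.
Duration = 75 / 5.45 = 13.761 ≈ 13.8 days.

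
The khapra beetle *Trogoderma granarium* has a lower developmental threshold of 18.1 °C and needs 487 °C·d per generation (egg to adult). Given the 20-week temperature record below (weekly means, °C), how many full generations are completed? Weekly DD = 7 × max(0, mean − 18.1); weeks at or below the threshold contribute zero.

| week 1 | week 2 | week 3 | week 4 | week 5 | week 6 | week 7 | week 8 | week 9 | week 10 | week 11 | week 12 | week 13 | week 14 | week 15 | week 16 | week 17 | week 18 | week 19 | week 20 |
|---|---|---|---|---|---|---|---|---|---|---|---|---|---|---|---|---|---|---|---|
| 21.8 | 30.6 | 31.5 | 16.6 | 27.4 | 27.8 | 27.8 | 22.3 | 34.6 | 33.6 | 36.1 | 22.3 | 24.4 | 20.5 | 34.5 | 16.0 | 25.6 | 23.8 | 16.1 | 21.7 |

2 generations

Weekly DD (7 × max(0, T̄ − 18.1)): 25.9, 87.5, 93.8, 0.0, 65.1, 67.9, 67.9, 29.4, 115.5, 108.5, 126.0, 29.4, 44.1, 16.8, 114.8, 0.0, 52.5, 39.9, 0.0, 25.2.
Season total = 1110.2 DD.
Complete generations = ⌊1110.2 / 487⌋ = 2.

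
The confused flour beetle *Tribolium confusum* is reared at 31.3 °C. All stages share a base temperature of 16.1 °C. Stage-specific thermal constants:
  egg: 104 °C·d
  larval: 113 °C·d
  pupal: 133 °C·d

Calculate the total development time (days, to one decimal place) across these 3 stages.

23.0 days

Daily accumulation at 31.3 °C = 31.3 − 16.1 = 15.2 DD/day.
Total K = 104 + 113 + 133 = 350 DD.
Total duration = 350 / 15.2 = 23.026 ≈ 23.0 days.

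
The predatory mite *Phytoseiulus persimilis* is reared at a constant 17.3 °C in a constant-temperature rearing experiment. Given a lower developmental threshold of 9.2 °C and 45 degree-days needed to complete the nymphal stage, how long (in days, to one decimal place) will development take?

Daily accumulation = 17.3 − 9.2 = 8.1 DD/day.
Duration = 45 / 8.1 = 5.556 ≈ 5.6 days.

5.6 days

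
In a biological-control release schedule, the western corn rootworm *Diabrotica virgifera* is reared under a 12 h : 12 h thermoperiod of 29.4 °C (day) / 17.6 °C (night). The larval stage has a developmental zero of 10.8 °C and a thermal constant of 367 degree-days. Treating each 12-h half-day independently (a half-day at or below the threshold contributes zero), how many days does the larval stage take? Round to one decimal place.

28.9 days

Day half: max(0, 29.4 − 10.8) × 0.5 = 18.6 × 0.5 = 9.30 DD.
Night half: max(0, 17.6 − 10.8) × 0.5 = 6.8 × 0.5 = 3.40 DD.
Per 24 h: 12.70 DD/day.
Duration = 367 / 12.70 = 28.898 ≈ 28.9 days.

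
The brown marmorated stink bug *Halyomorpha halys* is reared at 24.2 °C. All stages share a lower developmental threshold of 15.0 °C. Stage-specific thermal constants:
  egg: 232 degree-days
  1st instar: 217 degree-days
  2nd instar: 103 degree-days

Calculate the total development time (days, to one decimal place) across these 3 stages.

Daily accumulation at 24.2 °C = 24.2 − 15.0 = 9.2 DD/day.
Total K = 232 + 217 + 103 = 552 DD.
Total duration = 552 / 9.2 = 60.000 ≈ 60.0 days.

60.0 days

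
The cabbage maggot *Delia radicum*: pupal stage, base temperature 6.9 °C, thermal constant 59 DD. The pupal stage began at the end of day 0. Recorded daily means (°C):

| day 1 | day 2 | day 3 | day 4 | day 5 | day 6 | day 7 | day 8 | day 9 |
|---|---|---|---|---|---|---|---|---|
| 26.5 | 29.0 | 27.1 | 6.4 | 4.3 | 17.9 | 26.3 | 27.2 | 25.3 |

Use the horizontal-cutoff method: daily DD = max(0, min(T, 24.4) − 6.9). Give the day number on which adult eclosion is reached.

day 6

Daily DD above 6.9 °C (capped at 17.5): 17.5, 17.5, 17.5, 0.0, 0.0, 11.0, 17.5, 17.5, 17.5.
Cumulative: 17.5, 35.0, 52.5, 52.5, 52.5, 63.5, 81.0, 98.5, 116.0.
The total first reaches 59 DD on day 6.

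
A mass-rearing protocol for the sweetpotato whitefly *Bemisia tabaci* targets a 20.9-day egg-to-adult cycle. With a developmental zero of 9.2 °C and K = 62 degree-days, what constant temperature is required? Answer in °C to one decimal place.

12.2 °C

Required daily accumulation = 62 / 20.9 = 2.967 DD/day.
T = T_base + 2.967 = 9.2 + 2.967 = 12.167 ≈ 12.2 °C.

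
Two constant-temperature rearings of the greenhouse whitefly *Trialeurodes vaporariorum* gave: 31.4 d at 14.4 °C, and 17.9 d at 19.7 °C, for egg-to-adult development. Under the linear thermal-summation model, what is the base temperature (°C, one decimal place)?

7.4 °C

Linear rate model ⇒ the product D·(T − T_b) is constant across temperatures.
31.4·(14.4 − T_b) = 17.9·(19.7 − T_b)
T_b = (31.4·14.4 − 17.9·19.7) / (31.4 − 17.9) = 99.53 / 13.5 = 7.373 °C ≈ 7.4 °C.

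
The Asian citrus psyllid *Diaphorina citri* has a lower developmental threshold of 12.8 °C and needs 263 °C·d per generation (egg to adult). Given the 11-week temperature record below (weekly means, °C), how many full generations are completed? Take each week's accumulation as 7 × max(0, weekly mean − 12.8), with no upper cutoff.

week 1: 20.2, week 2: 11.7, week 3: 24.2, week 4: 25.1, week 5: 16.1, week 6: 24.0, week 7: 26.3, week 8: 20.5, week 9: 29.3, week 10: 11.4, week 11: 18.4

Weekly DD (7 × max(0, T̄ − 12.8)): 51.8, 0.0, 79.8, 86.1, 23.1, 78.4, 94.5, 53.9, 115.5, 0.0, 39.2.
Season total = 622.3 DD.
Complete generations = ⌊622.3 / 263⌋ = 2.

2 generations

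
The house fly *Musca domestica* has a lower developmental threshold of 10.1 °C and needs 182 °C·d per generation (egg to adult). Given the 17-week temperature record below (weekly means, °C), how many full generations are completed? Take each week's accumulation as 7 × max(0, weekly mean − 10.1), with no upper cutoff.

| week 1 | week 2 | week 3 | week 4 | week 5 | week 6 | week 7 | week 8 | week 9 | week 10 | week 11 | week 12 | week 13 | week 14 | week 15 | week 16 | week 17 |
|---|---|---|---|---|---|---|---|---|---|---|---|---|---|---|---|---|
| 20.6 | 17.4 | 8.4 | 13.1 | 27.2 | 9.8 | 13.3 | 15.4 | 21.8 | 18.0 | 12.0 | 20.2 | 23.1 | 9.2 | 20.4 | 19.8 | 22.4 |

Weekly DD (7 × max(0, T̄ − 10.1)): 73.5, 51.1, 0.0, 21.0, 119.7, 0.0, 22.4, 37.1, 81.9, 55.3, 13.3, 70.7, 91.0, 0.0, 72.1, 67.9, 86.1.
Season total = 863.1 DD.
Complete generations = ⌊863.1 / 182⌋ = 4.

4 generations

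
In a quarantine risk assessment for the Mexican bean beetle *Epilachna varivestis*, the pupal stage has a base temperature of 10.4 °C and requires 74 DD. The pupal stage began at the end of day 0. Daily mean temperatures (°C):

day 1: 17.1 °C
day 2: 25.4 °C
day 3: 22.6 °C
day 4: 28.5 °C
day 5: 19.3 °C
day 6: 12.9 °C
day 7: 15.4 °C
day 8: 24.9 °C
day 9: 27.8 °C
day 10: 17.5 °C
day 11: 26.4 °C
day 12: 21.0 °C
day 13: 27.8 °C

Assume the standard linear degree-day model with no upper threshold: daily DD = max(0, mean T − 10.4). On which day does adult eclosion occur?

Daily DD above 10.4 °C: 6.7, 15.0, 12.2, 18.1, 8.9, 2.5, 5.0, 14.5, 17.4, 7.1, 16.0, 10.6, 17.4.
Cumulative: 6.7, 21.7, 33.9, 52.0, 60.9, 63.4, 68.4, 82.9, 100.3, 107.4, 123.4, 134.0, 151.4.
The total first reaches 74 DD on day 8.

day 8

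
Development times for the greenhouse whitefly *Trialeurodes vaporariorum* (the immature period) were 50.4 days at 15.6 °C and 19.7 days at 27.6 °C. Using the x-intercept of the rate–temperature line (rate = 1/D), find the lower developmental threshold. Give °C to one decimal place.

7.9 °C

Under the model K = D·(T − T_b), so D₁·(T₁ − T_b) = D₂·(T₂ − T_b).
50.4·(15.6 − T_b) = 19.7·(27.6 − T_b)
T_b = (50.4·15.6 − 19.7·27.6) / (50.4 − 19.7) = 242.52 / 30.7 = 7.900 °C ≈ 7.9 °C.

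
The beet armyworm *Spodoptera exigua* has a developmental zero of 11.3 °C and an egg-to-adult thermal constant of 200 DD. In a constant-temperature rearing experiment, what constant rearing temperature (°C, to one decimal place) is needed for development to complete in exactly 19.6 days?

21.5 °C

Required daily accumulation = 200 / 19.6 = 10.204 DD/day.
T = T_base + 10.204 = 11.3 + 10.204 = 21.504 ≈ 21.5 °C.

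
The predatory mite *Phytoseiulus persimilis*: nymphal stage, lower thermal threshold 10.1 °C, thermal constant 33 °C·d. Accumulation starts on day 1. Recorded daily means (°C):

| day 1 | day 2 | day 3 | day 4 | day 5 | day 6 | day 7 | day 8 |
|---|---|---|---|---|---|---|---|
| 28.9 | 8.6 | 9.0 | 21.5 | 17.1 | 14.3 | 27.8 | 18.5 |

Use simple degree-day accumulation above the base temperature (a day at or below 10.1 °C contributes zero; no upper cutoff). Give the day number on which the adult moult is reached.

Daily DD above 10.1 °C: 18.8, 0.0, 0.0, 11.4, 7.0, 4.2, 17.7, 8.4.
Cumulative: 18.8, 18.8, 18.8, 30.2, 37.2, 41.4, 59.1, 67.5.
The total first reaches 33 DD on day 5.

day 5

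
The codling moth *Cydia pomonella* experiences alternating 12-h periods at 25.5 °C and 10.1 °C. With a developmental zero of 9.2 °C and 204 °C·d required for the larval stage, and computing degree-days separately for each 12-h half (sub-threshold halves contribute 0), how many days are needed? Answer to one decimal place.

Day half: max(0, 25.5 − 9.2) × 0.5 = 16.3 × 0.5 = 8.15 DD.
Night half: max(0, 10.1 − 9.2) × 0.5 = 0.9 × 0.5 = 0.45 DD.
Per 24 h: 8.60 DD/day.
Duration = 204 / 8.60 = 23.721 ≈ 23.7 days.

23.7 days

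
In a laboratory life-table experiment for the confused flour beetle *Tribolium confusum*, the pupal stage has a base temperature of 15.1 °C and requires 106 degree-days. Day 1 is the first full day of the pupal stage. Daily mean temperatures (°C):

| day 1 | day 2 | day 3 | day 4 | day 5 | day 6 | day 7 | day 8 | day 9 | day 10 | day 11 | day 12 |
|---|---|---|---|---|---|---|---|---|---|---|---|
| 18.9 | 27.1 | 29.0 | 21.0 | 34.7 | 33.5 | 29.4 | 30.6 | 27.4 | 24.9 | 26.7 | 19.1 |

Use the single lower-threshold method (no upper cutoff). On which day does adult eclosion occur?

Daily DD above 15.1 °C: 3.8, 12.0, 13.9, 5.9, 19.6, 18.4, 14.3, 15.5, 12.3, 9.8, 11.6, 4.0.
Cumulative: 3.8, 15.8, 29.7, 35.6, 55.2, 73.6, 87.9, 103.4, 115.7, 125.5, 137.1, 141.1.
The total first reaches 106 DD on day 9.

day 9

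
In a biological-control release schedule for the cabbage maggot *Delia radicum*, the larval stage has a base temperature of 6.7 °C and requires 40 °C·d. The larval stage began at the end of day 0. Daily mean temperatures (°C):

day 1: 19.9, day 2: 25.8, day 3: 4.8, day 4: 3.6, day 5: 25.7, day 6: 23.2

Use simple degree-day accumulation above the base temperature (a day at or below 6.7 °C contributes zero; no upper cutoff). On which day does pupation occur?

Daily DD above 6.7 °C: 13.2, 19.1, 0.0, 0.0, 19.0, 16.5.
Cumulative: 13.2, 32.3, 32.3, 32.3, 51.3, 67.8.
The total first reaches 40 DD on day 5.

day 5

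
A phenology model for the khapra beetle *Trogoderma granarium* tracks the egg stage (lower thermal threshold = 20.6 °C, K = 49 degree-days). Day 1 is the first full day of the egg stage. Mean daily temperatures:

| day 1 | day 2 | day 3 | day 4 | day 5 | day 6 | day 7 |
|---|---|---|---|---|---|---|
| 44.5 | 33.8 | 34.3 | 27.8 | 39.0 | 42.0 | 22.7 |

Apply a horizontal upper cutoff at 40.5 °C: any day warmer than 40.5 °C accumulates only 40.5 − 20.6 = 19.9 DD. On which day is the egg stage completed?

day 4

Daily DD above 20.6 °C (capped at 19.9): 19.9, 13.2, 13.7, 7.2, 18.4, 19.9, 2.1.
Cumulative: 19.9, 33.1, 46.8, 54.0, 72.4, 92.3, 94.4.
The total first reaches 49 DD on day 4.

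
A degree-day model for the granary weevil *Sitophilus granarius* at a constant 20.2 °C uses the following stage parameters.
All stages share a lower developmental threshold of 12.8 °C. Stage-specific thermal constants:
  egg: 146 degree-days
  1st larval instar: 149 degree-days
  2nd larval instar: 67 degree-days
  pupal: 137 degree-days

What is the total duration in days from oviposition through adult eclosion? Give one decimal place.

67.4 days

Daily accumulation at 20.2 °C = 20.2 − 12.8 = 7.4 DD/day.
Total K = 146 + 149 + 67 + 137 = 499 DD.
Total duration = 499 / 7.4 = 67.432 ≈ 67.4 days.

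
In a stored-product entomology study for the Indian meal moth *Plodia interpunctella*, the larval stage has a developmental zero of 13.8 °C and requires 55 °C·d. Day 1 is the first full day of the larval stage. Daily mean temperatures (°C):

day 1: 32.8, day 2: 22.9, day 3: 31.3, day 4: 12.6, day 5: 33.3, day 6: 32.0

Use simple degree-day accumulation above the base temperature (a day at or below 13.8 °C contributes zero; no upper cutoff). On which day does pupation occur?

day 5

Daily DD above 13.8 °C: 19.0, 9.1, 17.5, 0.0, 19.5, 18.2.
Cumulative: 19.0, 28.1, 45.6, 45.6, 65.1, 83.3.
The total first reaches 55 DD on day 5.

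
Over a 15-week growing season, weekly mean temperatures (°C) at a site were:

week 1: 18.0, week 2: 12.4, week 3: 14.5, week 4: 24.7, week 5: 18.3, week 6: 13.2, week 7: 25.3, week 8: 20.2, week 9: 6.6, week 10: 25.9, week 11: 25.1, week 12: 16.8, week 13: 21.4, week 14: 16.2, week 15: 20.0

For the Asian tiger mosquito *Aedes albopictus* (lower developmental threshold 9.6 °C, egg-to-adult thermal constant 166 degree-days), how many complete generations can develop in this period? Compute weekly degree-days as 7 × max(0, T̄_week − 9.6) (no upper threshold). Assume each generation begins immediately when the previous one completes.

5 generations

Weekly DD (7 × max(0, T̄ − 9.6)): 58.8, 19.6, 34.3, 105.7, 60.9, 25.2, 109.9, 74.2, 0.0, 114.1, 108.5, 50.4, 82.6, 46.2, 72.8.
Season total = 963.2 DD.
Complete generations = ⌊963.2 / 166⌋ = 5.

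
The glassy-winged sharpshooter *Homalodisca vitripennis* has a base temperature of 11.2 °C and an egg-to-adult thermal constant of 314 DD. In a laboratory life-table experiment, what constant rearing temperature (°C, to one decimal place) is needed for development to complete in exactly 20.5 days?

Required daily accumulation = 314 / 20.5 = 15.317 DD/day.
T = T_base + 15.317 = 11.2 + 15.317 = 26.517 ≈ 26.5 °C.

26.5 °C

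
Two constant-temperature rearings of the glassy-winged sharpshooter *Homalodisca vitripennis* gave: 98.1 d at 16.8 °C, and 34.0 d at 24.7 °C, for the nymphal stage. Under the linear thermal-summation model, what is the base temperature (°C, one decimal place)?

12.6 °C

Under the model K = D·(T − T_b), so D₁·(T₁ − T_b) = D₂·(T₂ − T_b).
98.1·(16.8 − T_b) = 34.0·(24.7 − T_b)
T_b = (98.1·16.8 − 34.0·24.7) / (98.1 − 34.0) = 808.28 / 64.1 = 12.610 °C ≈ 12.6 °C.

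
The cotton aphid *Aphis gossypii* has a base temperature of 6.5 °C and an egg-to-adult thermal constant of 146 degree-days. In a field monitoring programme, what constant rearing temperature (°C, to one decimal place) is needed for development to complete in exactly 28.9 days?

11.6 °C

Required daily accumulation = 146 / 28.9 = 5.052 DD/day.
T = T_base + 5.052 = 6.5 + 5.052 = 11.552 ≈ 11.6 °C.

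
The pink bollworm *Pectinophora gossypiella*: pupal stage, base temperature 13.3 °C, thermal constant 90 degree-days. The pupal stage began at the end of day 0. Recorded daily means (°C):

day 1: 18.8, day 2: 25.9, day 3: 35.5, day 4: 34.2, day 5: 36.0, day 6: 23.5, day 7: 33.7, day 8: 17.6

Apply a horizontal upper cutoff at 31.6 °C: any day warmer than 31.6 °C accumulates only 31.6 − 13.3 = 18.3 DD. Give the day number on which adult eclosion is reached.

day 7

Daily DD above 13.3 °C (capped at 18.3): 5.5, 12.6, 18.3, 18.3, 18.3, 10.2, 18.3, 4.3.
Cumulative: 5.5, 18.1, 36.4, 54.7, 73.0, 83.2, 101.5, 105.8.
The total first reaches 90 DD on day 7.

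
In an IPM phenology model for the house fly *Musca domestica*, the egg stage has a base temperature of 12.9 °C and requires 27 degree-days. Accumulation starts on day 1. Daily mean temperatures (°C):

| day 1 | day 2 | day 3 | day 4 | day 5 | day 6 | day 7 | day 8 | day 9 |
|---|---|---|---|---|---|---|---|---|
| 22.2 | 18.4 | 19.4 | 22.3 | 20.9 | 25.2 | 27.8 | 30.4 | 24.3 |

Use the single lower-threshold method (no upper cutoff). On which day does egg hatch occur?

day 4

Daily DD above 12.9 °C: 9.3, 5.5, 6.5, 9.4, 8.0, 12.3, 14.9, 17.5, 11.4.
Cumulative: 9.3, 14.8, 21.3, 30.7, 38.7, 51.0, 65.9, 83.4, 94.8.
The total first reaches 27 DD on day 4.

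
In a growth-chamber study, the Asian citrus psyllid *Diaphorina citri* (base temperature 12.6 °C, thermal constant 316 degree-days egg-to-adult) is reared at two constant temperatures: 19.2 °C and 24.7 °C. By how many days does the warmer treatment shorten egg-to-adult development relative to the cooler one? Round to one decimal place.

At 19.2 °C: 316 / (19.2 − 12.6) = 316 / 6.6 = 47.879 d.
At 24.7 °C: 316 / (24.7 − 12.6) = 316 / 12.1 = 26.116 d.
Difference = |47.879 − 26.116| = 21.763 ≈ 21.8 days.

21.8 days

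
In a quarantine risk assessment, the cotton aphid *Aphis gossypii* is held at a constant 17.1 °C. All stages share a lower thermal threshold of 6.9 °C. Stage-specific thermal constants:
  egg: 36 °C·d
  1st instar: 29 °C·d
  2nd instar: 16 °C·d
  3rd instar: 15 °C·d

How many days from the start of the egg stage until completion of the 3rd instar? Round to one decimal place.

9.4 days

Daily accumulation at 17.1 °C = 17.1 − 6.9 = 10.2 DD/day.
Total K = 36 + 29 + 16 + 15 = 96 DD.
Total duration = 96 / 10.2 = 9.412 ≈ 9.4 days.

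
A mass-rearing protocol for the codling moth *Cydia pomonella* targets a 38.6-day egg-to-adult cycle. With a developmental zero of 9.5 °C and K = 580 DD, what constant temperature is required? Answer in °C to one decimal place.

24.5 °C

Required daily accumulation = 580 / 38.6 = 15.026 DD/day.
T = T_base + 15.026 = 9.5 + 15.026 = 24.526 ≈ 24.5 °C.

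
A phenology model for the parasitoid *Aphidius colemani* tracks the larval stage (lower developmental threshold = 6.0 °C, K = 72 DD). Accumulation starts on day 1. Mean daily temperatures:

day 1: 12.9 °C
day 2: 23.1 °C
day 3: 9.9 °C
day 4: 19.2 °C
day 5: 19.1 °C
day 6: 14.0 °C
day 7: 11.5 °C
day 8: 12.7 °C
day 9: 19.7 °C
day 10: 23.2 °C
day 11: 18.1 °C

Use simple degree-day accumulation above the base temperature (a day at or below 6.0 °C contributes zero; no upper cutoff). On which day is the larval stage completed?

day 8

Daily DD above 6.0 °C: 6.9, 17.1, 3.9, 13.2, 13.1, 8.0, 5.5, 6.7, 13.7, 17.2, 12.1.
Cumulative: 6.9, 24.0, 27.9, 41.1, 54.2, 62.2, 67.7, 74.4, 88.1, 105.3, 117.4.
The total first reaches 72 DD on day 8.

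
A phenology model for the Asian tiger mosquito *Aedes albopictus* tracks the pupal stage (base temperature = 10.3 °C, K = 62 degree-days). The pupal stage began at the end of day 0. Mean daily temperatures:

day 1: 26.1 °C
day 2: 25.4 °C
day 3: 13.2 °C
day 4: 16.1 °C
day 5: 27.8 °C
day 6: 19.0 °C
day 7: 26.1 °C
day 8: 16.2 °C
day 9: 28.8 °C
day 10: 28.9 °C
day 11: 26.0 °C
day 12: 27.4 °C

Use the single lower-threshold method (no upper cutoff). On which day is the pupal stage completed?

day 6

Daily DD above 10.3 °C: 15.8, 15.1, 2.9, 5.8, 17.5, 8.7, 15.8, 5.9, 18.5, 18.6, 15.7, 17.1.
Cumulative: 15.8, 30.9, 33.8, 39.6, 57.1, 65.8, 81.6, 87.5, 106.0, 124.6, 140.3, 157.4.
The total first reaches 62 DD on day 6.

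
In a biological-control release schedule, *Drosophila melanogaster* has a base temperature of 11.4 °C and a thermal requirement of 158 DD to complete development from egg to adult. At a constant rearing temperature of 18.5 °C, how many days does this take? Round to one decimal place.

Daily accumulation = 18.5 − 11.4 = 7.1 DD/day.
Duration = 158 / 7.1 = 22.254 ≈ 22.3 days.

22.3 days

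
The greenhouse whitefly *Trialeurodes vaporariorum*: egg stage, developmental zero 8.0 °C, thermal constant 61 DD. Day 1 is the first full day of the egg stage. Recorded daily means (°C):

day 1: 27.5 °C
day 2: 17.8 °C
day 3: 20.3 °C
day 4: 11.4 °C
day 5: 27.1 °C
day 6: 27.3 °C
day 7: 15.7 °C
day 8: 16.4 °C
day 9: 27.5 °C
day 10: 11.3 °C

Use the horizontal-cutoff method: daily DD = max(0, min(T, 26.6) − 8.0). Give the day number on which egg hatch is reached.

day 5

Daily DD above 8.0 °C (capped at 18.6): 18.6, 9.8, 12.3, 3.4, 18.6, 18.6, 7.7, 8.4, 18.6, 3.3.
Cumulative: 18.6, 28.4, 40.7, 44.1, 62.7, 81.3, 89.0, 97.4, 116.0, 119.3.
The total first reaches 61 DD on day 5.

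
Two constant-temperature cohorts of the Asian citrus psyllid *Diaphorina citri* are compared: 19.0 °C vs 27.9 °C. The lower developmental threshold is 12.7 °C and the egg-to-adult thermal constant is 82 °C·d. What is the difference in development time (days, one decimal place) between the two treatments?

At 19.0 °C: 82 / (19.0 − 12.7) = 82 / 6.3 = 13.016 d.
At 27.9 °C: 82 / (27.9 − 12.7) = 82 / 15.2 = 5.395 d.
Difference = |13.016 − 5.395| = 7.621 ≈ 7.6 days.

7.6 days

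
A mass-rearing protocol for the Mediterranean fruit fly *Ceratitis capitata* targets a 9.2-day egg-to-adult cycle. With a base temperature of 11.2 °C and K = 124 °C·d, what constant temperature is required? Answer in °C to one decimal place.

Required daily accumulation = 124 / 9.2 = 13.478 DD/day.
T = T_base + 13.478 = 11.2 + 13.478 = 24.678 ≈ 24.7 °C.

24.7 °C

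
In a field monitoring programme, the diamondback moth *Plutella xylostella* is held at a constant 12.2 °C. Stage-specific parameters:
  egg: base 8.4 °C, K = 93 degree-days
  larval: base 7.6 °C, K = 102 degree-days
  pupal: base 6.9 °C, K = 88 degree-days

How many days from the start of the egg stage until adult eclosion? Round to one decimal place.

egg: 93 / (12.2 − 8.4) = 93 / 3.8 = 24.474 d.
larval: 102 / (12.2 − 7.6) = 102 / 4.6 = 22.174 d.
pupal: 88 / (12.2 − 6.9) = 88 / 5.3 = 16.604 d.
Sum = 63.251 ≈ 63.3 days.

63.3 days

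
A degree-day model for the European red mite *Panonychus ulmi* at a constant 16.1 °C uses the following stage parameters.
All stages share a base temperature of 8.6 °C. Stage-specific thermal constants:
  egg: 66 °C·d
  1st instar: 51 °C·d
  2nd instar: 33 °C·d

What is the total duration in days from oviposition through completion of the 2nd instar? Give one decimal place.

20.0 days

Daily accumulation at 16.1 °C = 16.1 − 8.6 = 7.5 DD/day.
Total K = 66 + 51 + 33 = 150 DD.
Total duration = 150 / 7.5 = 20.000 ≈ 20.0 days.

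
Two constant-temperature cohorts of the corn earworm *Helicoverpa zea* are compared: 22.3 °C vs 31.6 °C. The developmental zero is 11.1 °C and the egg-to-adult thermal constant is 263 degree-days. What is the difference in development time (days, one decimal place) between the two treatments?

10.7 days

At 22.3 °C: 263 / (22.3 − 11.1) = 263 / 11.2 = 23.482 d.
At 31.6 °C: 263 / (31.6 − 11.1) = 263 / 20.5 = 12.829 d.
Difference = |23.482 − 12.829| = 10.653 ≈ 10.7 days.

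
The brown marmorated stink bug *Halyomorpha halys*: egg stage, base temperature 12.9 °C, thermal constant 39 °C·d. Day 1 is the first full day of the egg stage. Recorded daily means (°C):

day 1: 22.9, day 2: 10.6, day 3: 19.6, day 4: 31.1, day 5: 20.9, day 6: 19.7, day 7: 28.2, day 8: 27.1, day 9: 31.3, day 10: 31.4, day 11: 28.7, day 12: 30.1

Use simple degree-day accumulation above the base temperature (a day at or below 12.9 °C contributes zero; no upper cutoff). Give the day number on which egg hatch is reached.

day 5

Daily DD above 12.9 °C: 10.0, 0.0, 6.7, 18.2, 8.0, 6.8, 15.3, 14.2, 18.4, 18.5, 15.8, 17.2.
Cumulative: 10.0, 10.0, 16.7, 34.9, 42.9, 49.7, 65.0, 79.2, 97.6, 116.1, 131.9, 149.1.
The total first reaches 39 DD on day 5.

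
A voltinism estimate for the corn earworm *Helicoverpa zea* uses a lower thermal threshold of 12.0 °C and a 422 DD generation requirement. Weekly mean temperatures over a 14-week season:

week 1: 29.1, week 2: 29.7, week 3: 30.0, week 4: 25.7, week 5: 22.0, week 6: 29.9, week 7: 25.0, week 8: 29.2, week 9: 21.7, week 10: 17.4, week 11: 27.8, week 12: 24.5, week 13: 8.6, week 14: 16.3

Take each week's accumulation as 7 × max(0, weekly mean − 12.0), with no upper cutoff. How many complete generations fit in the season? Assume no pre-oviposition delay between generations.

Weekly DD (7 × max(0, T̄ − 12.0)): 119.7, 123.9, 126.0, 95.9, 70.0, 125.3, 91.0, 120.4, 67.9, 37.8, 110.6, 87.5, 0.0, 30.1.
Season total = 1206.1 DD.
Complete generations = ⌊1206.1 / 422⌋ = 2.

2 generations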